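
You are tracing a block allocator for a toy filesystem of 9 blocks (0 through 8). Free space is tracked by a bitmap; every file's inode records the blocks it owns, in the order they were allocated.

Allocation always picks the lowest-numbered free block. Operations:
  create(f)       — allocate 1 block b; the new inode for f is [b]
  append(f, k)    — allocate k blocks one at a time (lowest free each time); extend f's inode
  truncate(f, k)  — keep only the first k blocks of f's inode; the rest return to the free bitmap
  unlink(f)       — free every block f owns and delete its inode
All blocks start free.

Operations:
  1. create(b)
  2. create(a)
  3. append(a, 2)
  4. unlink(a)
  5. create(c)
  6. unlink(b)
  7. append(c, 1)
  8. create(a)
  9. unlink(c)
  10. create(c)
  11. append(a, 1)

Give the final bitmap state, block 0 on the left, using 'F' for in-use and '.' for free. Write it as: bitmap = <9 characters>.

bitmap = FFF......

[1] create(b) — b=0 (map F........)
[2] create(a) — a=1 b=0 (map FF.......)
[3] append(a, 2) — a=1,2,3 b=0 (map FFFF.....)
[4] unlink(a) — b=0 (map F........)
[5] create(c) — b=0 c=1 (map FF.......)
[6] unlink(b) — c=1 (map .F.......)
[7] append(c, 1) — c=1,0 (map FF.......)
[8] create(a) — a=2 c=1,0 (map FFF......)
[9] unlink(c) — a=2 (map ..F......)
[10] create(c) — a=2 c=0 (map F.F......)
[11] append(a, 1) — a=2,1 c=0 (map FFF......)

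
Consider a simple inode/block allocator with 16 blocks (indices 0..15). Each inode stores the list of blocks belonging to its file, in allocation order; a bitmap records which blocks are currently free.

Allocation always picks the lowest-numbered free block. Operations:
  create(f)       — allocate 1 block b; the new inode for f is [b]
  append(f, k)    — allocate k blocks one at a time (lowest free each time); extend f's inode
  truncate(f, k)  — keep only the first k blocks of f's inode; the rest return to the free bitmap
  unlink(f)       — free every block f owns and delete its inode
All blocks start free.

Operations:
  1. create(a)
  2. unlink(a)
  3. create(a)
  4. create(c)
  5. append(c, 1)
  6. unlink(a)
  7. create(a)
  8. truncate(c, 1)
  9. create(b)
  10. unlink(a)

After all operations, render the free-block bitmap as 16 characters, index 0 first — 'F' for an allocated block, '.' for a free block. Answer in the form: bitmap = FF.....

bitmap = .FF.............

  1. create(a)  ⇒  F...............  {a→[0]}
  2. unlink(a)  ⇒  ................  {}
  3. create(a)  ⇒  F...............  {a→[0]}
  4. create(c)  ⇒  FF..............  {a→[0]; c→[1]}
  5. append(c, 1)  ⇒  FFF.............  {a→[0]; c→[1, 2]}
  6. unlink(a)  ⇒  .FF.............  {c→[1, 2]}
  7. create(a)  ⇒  FFF.............  {a→[0]; c→[1, 2]}
  8. truncate(c, 1)  ⇒  FF..............  {a→[0]; c→[1]}
  9. create(b)  ⇒  FFF.............  {a→[0]; b→[2]; c→[1]}
  10. unlink(a)  ⇒  .FF.............  {b→[2]; c→[1]}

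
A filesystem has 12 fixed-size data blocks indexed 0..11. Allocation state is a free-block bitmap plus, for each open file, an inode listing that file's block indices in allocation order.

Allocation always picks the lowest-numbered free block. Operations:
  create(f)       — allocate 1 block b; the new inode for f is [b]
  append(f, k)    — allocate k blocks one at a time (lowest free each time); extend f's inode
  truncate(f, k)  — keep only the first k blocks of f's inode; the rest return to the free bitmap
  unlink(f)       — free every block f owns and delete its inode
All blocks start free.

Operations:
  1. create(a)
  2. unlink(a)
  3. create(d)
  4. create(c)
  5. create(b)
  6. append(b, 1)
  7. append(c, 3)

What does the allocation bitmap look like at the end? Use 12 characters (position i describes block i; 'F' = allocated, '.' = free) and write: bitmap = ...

bitmap = FFFFFFF.....

after create(a) → a:[0]  free=[F...........]
after unlink(a) →   free=[............]
after create(d) → d:[0]  free=[F...........]
after create(c) → c:[1], d:[0]  free=[FF..........]
after create(b) → b:[2], c:[1], d:[0]  free=[FFF.........]
after append(b, 1) → b:[2, 3], c:[1], d:[0]  free=[FFFF........]
after append(c, 3) → b:[2, 3], c:[1, 4, 5, 6], d:[0]  free=[FFFFFFF.....]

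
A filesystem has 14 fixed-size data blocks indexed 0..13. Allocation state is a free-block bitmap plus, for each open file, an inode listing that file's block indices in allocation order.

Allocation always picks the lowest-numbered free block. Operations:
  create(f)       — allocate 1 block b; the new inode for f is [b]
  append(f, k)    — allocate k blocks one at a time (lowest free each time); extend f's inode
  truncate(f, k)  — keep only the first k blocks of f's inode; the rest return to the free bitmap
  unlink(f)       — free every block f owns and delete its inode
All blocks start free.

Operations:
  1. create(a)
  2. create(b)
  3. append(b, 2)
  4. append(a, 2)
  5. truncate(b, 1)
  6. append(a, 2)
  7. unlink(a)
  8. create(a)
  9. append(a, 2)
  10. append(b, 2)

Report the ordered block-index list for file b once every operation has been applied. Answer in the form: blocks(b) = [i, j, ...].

blocks(b) = [1, 4, 5]

after create(a) → a:[0]  free=[F.............]
after create(b) → a:[0], b:[1]  free=[FF............]
after append(b, 2) → a:[0], b:[1, 2, 3]  free=[FFFF..........]
after append(a, 2) → a:[0, 4, 5], b:[1, 2, 3]  free=[FFFFFF........]
after truncate(b, 1) → a:[0, 4, 5], b:[1]  free=[FF..FF........]
after append(a, 2) → a:[0, 4, 5, 2, 3], b:[1]  free=[FFFFFF........]
after unlink(a) → b:[1]  free=[.F............]
after create(a) → a:[0], b:[1]  free=[FF............]
after append(a, 2) → a:[0, 2, 3], b:[1]  free=[FFFF..........]
after append(b, 2) → a:[0, 2, 3], b:[1, 4, 5]  free=[FFFFFF........]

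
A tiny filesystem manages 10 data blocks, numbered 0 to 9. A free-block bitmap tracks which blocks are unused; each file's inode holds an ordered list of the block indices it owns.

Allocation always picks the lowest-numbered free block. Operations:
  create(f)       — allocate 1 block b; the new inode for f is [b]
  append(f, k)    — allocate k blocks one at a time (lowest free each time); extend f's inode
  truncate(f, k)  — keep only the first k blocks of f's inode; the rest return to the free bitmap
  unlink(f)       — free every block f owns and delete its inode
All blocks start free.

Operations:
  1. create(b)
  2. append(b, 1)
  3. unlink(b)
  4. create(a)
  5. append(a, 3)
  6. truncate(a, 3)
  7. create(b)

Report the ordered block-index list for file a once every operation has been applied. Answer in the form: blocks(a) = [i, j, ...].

create(b): bitmap=F......... | b=[0]
append(b, 1): bitmap=FF........ | b=[0, 1]
unlink(b): bitmap=.......... | 
create(a): bitmap=F......... | a=[0]
append(a, 3): bitmap=FFFF...... | a=[0, 1, 2, 3]
truncate(a, 3): bitmap=FFF....... | a=[0, 1, 2]
create(b): bitmap=FFFF...... | a=[0, 1, 2] b=[3]

blocks(a) = [0, 1, 2]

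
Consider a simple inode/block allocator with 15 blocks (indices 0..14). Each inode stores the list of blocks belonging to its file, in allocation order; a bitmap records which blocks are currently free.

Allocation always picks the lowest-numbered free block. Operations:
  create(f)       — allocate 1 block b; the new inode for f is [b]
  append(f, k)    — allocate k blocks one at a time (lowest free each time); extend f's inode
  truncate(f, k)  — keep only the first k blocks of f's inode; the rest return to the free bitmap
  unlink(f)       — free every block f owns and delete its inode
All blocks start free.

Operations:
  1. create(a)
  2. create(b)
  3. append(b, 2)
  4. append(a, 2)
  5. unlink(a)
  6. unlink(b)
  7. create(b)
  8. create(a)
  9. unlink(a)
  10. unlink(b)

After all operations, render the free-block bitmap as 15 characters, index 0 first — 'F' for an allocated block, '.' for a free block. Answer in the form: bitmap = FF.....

  1. create(a)  ⇒  F..............  {a→[0]}
  2. create(b)  ⇒  FF.............  {a→[0]; b→[1]}
  3. append(b, 2)  ⇒  FFFF...........  {a→[0]; b→[1, 2, 3]}
  4. append(a, 2)  ⇒  FFFFFF.........  {a→[0, 4, 5]; b→[1, 2, 3]}
  5. unlink(a)  ⇒  .FFF...........  {b→[1, 2, 3]}
  6. unlink(b)  ⇒  ...............  {}
  7. create(b)  ⇒  F..............  {b→[0]}
  8. create(a)  ⇒  FF.............  {a→[1]; b→[0]}
  9. unlink(a)  ⇒  F..............  {b→[0]}
  10. unlink(b)  ⇒  ...............  {}

bitmap = ...............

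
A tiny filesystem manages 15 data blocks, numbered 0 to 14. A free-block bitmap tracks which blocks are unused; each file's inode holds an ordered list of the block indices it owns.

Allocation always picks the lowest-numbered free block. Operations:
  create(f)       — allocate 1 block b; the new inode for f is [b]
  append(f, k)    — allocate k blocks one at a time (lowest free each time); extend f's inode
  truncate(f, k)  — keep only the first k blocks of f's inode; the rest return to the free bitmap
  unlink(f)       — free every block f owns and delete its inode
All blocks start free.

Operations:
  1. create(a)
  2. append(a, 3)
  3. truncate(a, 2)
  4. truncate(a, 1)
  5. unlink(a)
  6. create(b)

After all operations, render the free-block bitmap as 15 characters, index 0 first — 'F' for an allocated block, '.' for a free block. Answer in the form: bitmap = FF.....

bitmap = F..............

after create(a) → a:[0]  free=[F..............]
after append(a, 3) → a:[0, 1, 2, 3]  free=[FFFF...........]
after truncate(a, 2) → a:[0, 1]  free=[FF.............]
after truncate(a, 1) → a:[0]  free=[F..............]
after unlink(a) →   free=[...............]
after create(b) → b:[0]  free=[F..............]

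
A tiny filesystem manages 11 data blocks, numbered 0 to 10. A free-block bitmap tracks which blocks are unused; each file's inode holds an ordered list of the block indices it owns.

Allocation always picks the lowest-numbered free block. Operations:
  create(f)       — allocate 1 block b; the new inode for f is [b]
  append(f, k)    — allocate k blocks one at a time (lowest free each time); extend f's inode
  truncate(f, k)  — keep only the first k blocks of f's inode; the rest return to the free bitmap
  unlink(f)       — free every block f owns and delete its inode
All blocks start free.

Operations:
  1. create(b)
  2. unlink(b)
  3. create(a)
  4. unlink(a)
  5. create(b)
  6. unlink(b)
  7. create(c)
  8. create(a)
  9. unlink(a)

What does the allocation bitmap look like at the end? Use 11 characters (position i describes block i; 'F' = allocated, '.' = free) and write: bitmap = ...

bitmap = F..........

[1] create(b) — b=0 (map F..........)
[2] unlink(b) —  (map ...........)
[3] create(a) — a=0 (map F..........)
[4] unlink(a) —  (map ...........)
[5] create(b) — b=0 (map F..........)
[6] unlink(b) —  (map ...........)
[7] create(c) — c=0 (map F..........)
[8] create(a) — a=1 c=0 (map FF.........)
[9] unlink(a) — c=0 (map F..........)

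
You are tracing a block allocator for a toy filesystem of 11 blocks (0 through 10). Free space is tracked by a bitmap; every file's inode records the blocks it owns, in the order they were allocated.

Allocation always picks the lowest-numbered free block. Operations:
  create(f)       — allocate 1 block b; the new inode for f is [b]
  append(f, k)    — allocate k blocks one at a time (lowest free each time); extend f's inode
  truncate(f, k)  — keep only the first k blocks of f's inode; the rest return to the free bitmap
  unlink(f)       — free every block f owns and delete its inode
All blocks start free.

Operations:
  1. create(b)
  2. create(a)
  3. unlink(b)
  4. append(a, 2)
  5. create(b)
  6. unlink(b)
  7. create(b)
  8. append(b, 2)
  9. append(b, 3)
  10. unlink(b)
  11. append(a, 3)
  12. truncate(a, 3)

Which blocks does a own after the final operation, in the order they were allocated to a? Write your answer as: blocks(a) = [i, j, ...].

blocks(a) = [1, 0, 2]

after create(b) → b:[0]  free=[F..........]
after create(a) → a:[1], b:[0]  free=[FF.........]
after unlink(b) → a:[1]  free=[.F.........]
after append(a, 2) → a:[1, 0, 2]  free=[FFF........]
after create(b) → a:[1, 0, 2], b:[3]  free=[FFFF.......]
after unlink(b) → a:[1, 0, 2]  free=[FFF........]
after create(b) → a:[1, 0, 2], b:[3]  free=[FFFF.......]
after append(b, 2) → a:[1, 0, 2], b:[3, 4, 5]  free=[FFFFFF.....]
after append(b, 3) → a:[1, 0, 2], b:[3, 4, 5, 6, 7, 8]  free=[FFFFFFFFF..]
after unlink(b) → a:[1, 0, 2]  free=[FFF........]
after append(a, 3) → a:[1, 0, 2, 3, 4, 5]  free=[FFFFFF.....]
after truncate(a, 3) → a:[1, 0, 2]  free=[FFF........]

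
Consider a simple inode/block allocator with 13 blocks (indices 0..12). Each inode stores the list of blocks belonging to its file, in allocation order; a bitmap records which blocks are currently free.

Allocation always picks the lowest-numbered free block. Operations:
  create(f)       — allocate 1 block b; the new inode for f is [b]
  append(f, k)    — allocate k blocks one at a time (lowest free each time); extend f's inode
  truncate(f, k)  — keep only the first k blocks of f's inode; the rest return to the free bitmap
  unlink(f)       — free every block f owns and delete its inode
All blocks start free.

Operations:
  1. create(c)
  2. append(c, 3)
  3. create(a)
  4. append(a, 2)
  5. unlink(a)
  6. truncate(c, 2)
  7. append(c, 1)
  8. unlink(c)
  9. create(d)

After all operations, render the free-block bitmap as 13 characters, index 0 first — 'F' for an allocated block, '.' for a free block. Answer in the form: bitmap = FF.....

bitmap = F............

[1] create(c) — c=0 (map F............)
[2] append(c, 3) — c=0,1,2,3 (map FFFF.........)
[3] create(a) — a=4 c=0,1,2,3 (map FFFFF........)
[4] append(a, 2) — a=4,5,6 c=0,1,2,3 (map FFFFFFF......)
[5] unlink(a) — c=0,1,2,3 (map FFFF.........)
[6] truncate(c, 2) — c=0,1 (map FF...........)
[7] append(c, 1) — c=0,1,2 (map FFF..........)
[8] unlink(c) —  (map .............)
[9] create(d) — d=0 (map F............)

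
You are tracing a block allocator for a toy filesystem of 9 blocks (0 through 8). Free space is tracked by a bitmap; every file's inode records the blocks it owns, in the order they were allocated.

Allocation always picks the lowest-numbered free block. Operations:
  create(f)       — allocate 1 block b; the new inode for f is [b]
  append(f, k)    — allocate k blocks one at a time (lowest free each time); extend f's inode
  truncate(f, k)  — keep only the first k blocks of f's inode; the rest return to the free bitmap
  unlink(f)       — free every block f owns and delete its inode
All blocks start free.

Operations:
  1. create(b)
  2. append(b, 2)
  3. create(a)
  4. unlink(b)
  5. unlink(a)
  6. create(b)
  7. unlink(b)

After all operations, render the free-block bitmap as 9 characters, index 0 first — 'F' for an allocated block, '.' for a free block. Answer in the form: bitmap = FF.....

bitmap = .........

  1. create(b)  ⇒  F........  {b→[0]}
  2. append(b, 2)  ⇒  FFF......  {b→[0, 1, 2]}
  3. create(a)  ⇒  FFFF.....  {a→[3]; b→[0, 1, 2]}
  4. unlink(b)  ⇒  ...F.....  {a→[3]}
  5. unlink(a)  ⇒  .........  {}
  6. create(b)  ⇒  F........  {b→[0]}
  7. unlink(b)  ⇒  .........  {}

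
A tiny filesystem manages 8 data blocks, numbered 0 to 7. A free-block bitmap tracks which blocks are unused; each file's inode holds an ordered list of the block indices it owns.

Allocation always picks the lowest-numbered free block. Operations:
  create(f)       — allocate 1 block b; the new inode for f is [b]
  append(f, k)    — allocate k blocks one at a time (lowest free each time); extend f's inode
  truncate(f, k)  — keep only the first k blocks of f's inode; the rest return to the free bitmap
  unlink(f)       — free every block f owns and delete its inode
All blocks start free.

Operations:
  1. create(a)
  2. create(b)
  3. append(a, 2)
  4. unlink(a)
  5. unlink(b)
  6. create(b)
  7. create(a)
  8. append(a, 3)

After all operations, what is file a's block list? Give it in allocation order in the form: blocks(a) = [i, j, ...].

blocks(a) = [1, 2, 3, 4]

after create(a) → a:[0]  free=[F.......]
after create(b) → a:[0], b:[1]  free=[FF......]
after append(a, 2) → a:[0, 2, 3], b:[1]  free=[FFFF....]
after unlink(a) → b:[1]  free=[.F......]
after unlink(b) →   free=[........]
after create(b) → b:[0]  free=[F.......]
after create(a) → a:[1], b:[0]  free=[FF......]
after append(a, 3) → a:[1, 2, 3, 4], b:[0]  free=[FFFFF...]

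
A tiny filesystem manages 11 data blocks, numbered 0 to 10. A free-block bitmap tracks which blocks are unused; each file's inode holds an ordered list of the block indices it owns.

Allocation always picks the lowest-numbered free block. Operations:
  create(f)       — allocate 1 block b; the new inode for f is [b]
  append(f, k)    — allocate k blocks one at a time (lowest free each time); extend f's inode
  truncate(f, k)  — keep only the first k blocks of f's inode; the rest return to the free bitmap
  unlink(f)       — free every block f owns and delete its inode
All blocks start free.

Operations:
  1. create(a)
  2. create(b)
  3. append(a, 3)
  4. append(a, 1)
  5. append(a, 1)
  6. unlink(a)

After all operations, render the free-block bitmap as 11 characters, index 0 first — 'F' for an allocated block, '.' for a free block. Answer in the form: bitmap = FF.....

bitmap = .F.........

create(a): bitmap=F.......... | a=[0]
create(b): bitmap=FF......... | a=[0] b=[1]
append(a, 3): bitmap=FFFFF...... | a=[0, 2, 3, 4] b=[1]
append(a, 1): bitmap=FFFFFF..... | a=[0, 2, 3, 4, 5] b=[1]
append(a, 1): bitmap=FFFFFFF.... | a=[0, 2, 3, 4, 5, 6] b=[1]
unlink(a): bitmap=.F......... | b=[1]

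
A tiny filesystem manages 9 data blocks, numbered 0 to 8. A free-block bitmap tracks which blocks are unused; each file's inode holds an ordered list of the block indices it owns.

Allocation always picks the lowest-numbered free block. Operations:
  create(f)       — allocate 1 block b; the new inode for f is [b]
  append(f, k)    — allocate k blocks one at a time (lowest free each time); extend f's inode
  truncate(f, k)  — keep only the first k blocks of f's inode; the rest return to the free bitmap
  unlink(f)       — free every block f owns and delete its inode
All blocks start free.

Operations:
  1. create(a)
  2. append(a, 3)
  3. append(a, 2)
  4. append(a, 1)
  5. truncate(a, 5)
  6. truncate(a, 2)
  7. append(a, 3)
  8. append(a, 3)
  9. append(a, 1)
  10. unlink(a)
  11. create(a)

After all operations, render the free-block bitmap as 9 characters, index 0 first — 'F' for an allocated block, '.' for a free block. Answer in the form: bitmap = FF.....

bitmap = F........

  1. create(a)  ⇒  F........  {a→[0]}
  2. append(a, 3)  ⇒  FFFF.....  {a→[0, 1, 2, 3]}
  3. append(a, 2)  ⇒  FFFFFF...  {a→[0, 1, 2, 3, 4, 5]}
  4. append(a, 1)  ⇒  FFFFFFF..  {a→[0, 1, 2, 3, 4, 5, 6]}
  5. truncate(a, 5)  ⇒  FFFFF....  {a→[0, 1, 2, 3, 4]}
  6. truncate(a, 2)  ⇒  FF.......  {a→[0, 1]}
  7. append(a, 3)  ⇒  FFFFF....  {a→[0, 1, 2, 3, 4]}
  8. append(a, 3)  ⇒  FFFFFFFF.  {a→[0, 1, 2, 3, 4, 5, 6, 7]}
  9. append(a, 1)  ⇒  FFFFFFFFF  {a→[0, 1, 2, 3, 4, 5, 6, 7, 8]}
  10. unlink(a)  ⇒  .........  {}
  11. create(a)  ⇒  F........  {a→[0]}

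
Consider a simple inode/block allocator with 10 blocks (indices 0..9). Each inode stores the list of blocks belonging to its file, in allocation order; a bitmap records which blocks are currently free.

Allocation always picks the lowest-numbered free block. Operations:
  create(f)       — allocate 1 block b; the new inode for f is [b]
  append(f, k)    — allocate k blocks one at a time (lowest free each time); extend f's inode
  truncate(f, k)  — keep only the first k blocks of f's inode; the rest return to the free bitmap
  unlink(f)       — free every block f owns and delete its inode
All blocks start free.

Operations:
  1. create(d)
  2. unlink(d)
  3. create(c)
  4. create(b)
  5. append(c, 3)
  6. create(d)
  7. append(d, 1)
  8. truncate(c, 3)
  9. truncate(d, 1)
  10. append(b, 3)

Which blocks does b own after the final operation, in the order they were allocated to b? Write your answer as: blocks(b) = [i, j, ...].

after create(d) → d:[0]  free=[F.........]
after unlink(d) →   free=[..........]
after create(c) → c:[0]  free=[F.........]
after create(b) → b:[1], c:[0]  free=[FF........]
after append(c, 3) → b:[1], c:[0, 2, 3, 4]  free=[FFFFF.....]
after create(d) → b:[1], c:[0, 2, 3, 4], d:[5]  free=[FFFFFF....]
after append(d, 1) → b:[1], c:[0, 2, 3, 4], d:[5, 6]  free=[FFFFFFF...]
after truncate(c, 3) → b:[1], c:[0, 2, 3], d:[5, 6]  free=[FFFF.FF...]
after truncate(d, 1) → b:[1], c:[0, 2, 3], d:[5]  free=[FFFF.F....]
after append(b, 3) → b:[1, 4, 6, 7], c:[0, 2, 3], d:[5]  free=[FFFFFFFF..]

blocks(b) = [1, 4, 6, 7]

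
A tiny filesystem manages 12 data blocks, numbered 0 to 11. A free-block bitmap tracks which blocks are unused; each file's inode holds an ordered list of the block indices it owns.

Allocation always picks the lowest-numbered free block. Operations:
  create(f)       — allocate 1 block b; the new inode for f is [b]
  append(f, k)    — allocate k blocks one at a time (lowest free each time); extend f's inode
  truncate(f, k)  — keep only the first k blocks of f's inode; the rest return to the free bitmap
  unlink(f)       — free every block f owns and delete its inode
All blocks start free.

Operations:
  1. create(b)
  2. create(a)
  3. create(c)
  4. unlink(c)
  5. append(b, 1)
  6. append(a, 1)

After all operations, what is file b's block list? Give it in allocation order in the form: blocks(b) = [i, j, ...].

create(b): bitmap=F........... | b=[0]
create(a): bitmap=FF.......... | a=[1] b=[0]
create(c): bitmap=FFF......... | a=[1] b=[0] c=[2]
unlink(c): bitmap=FF.......... | a=[1] b=[0]
append(b, 1): bitmap=FFF......... | a=[1] b=[0, 2]
append(a, 1): bitmap=FFFF........ | a=[1, 3] b=[0, 2]

blocks(b) = [0, 2]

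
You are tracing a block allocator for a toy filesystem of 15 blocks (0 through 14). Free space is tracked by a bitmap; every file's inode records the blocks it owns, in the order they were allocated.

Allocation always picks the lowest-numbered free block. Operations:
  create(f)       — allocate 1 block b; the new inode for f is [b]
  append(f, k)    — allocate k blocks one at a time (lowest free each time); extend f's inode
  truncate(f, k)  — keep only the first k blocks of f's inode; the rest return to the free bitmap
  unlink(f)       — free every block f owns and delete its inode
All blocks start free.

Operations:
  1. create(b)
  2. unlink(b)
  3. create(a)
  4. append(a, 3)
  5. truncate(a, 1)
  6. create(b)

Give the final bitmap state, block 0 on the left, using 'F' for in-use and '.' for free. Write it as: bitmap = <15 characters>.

bitmap = FF.............

[1] create(b) — b=0 (map F..............)
[2] unlink(b) —  (map ...............)
[3] create(a) — a=0 (map F..............)
[4] append(a, 3) — a=0,1,2,3 (map FFFF...........)
[5] truncate(a, 1) — a=0 (map F..............)
[6] create(b) — a=0 b=1 (map FF.............)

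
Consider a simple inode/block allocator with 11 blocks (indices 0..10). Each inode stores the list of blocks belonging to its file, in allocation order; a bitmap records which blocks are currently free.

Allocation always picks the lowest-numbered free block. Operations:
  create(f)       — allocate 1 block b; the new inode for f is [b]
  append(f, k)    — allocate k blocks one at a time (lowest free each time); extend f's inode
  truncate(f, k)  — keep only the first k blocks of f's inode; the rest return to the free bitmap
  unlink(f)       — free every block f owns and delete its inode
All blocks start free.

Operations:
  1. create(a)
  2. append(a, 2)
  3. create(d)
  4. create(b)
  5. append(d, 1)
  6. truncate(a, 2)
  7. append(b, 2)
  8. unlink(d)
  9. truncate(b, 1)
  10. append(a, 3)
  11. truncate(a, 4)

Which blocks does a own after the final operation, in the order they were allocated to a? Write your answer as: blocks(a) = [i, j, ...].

[1] create(a) — a=0 (map F..........)
[2] append(a, 2) — a=0,1,2 (map FFF........)
[3] create(d) — a=0,1,2 d=3 (map FFFF.......)
[4] create(b) — a=0,1,2 b=4 d=3 (map FFFFF......)
[5] append(d, 1) — a=0,1,2 b=4 d=3,5 (map FFFFFF.....)
[6] truncate(a, 2) — a=0,1 b=4 d=3,5 (map FF.FFF.....)
[7] append(b, 2) — a=0,1 b=4,2,6 d=3,5 (map FFFFFFF....)
[8] unlink(d) — a=0,1 b=4,2,6 (map FFF.F.F....)
[9] truncate(b, 1) — a=0,1 b=4 (map FF..F......)
[10] append(a, 3) — a=0,1,2,3,5 b=4 (map FFFFFF.....)
[11] truncate(a, 4) — a=0,1,2,3 b=4 (map FFFFF......)

blocks(a) = [0, 1, 2, 3]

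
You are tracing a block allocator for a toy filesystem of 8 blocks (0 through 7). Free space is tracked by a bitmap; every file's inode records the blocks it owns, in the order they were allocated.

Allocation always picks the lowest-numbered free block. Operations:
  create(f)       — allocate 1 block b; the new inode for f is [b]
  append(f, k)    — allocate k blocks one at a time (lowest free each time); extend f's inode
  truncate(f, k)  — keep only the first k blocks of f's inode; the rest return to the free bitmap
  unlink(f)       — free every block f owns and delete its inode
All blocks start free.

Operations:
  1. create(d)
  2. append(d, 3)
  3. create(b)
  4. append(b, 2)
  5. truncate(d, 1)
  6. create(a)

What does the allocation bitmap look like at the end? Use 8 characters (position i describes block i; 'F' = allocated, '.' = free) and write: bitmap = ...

after create(d) → d:[0]  free=[F.......]
after append(d, 3) → d:[0, 1, 2, 3]  free=[FFFF....]
after create(b) → b:[4], d:[0, 1, 2, 3]  free=[FFFFF...]
after append(b, 2) → b:[4, 5, 6], d:[0, 1, 2, 3]  free=[FFFFFFF.]
after truncate(d, 1) → b:[4, 5, 6], d:[0]  free=[F...FFF.]
after create(a) → a:[1], b:[4, 5, 6], d:[0]  free=[FF..FFF.]

bitmap = FF..FFF.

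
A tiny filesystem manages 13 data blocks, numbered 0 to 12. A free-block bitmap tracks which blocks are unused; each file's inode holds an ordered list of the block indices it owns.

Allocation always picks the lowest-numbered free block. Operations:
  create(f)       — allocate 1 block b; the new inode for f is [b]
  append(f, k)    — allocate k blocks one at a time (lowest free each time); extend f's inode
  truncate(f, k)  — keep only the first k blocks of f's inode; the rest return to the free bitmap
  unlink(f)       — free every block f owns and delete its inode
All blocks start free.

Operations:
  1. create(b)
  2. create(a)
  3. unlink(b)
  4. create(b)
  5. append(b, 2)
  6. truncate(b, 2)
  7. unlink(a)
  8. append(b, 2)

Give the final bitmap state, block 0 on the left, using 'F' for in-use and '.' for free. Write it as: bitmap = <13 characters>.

bitmap = FFFF.........

  1. create(b)  ⇒  F............  {b→[0]}
  2. create(a)  ⇒  FF...........  {a→[1]; b→[0]}
  3. unlink(b)  ⇒  .F...........  {a→[1]}
  4. create(b)  ⇒  FF...........  {a→[1]; b→[0]}
  5. append(b, 2)  ⇒  FFFF.........  {a→[1]; b→[0, 2, 3]}
  6. truncate(b, 2)  ⇒  FFF..........  {a→[1]; b→[0, 2]}
  7. unlink(a)  ⇒  F.F..........  {b→[0, 2]}
  8. append(b, 2)  ⇒  FFFF.........  {b→[0, 2, 1, 3]}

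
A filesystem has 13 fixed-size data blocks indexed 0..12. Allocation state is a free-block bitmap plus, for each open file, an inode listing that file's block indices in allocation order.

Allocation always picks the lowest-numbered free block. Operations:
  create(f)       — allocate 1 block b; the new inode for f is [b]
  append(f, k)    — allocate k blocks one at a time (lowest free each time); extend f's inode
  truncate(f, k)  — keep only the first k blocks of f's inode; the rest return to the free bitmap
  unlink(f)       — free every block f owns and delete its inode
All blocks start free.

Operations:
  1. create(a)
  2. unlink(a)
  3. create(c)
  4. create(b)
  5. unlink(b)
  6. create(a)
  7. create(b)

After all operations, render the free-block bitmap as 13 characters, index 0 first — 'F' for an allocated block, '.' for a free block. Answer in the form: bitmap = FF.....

bitmap = FFF..........

after create(a) → a:[0]  free=[F............]
after unlink(a) →   free=[.............]
after create(c) → c:[0]  free=[F............]
after create(b) → b:[1], c:[0]  free=[FF...........]
after unlink(b) → c:[0]  free=[F............]
after create(a) → a:[1], c:[0]  free=[FF...........]
after create(b) → a:[1], b:[2], c:[0]  free=[FFF..........]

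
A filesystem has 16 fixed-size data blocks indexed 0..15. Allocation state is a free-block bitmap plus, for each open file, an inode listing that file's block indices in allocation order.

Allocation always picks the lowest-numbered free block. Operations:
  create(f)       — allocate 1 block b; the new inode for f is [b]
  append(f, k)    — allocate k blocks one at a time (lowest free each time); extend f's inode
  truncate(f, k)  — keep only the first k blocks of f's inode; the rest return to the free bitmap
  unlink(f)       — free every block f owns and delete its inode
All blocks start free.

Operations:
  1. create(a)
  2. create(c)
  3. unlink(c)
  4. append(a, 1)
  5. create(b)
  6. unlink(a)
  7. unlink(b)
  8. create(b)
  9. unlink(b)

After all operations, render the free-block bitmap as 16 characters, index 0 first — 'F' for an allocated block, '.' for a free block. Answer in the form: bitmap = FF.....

bitmap = ................

create(a): bitmap=F............... | a=[0]
create(c): bitmap=FF.............. | a=[0] c=[1]
unlink(c): bitmap=F............... | a=[0]
append(a, 1): bitmap=FF.............. | a=[0, 1]
create(b): bitmap=FFF............. | a=[0, 1] b=[2]
unlink(a): bitmap=..F............. | b=[2]
unlink(b): bitmap=................ | 
create(b): bitmap=F............... | b=[0]
unlink(b): bitmap=................ | 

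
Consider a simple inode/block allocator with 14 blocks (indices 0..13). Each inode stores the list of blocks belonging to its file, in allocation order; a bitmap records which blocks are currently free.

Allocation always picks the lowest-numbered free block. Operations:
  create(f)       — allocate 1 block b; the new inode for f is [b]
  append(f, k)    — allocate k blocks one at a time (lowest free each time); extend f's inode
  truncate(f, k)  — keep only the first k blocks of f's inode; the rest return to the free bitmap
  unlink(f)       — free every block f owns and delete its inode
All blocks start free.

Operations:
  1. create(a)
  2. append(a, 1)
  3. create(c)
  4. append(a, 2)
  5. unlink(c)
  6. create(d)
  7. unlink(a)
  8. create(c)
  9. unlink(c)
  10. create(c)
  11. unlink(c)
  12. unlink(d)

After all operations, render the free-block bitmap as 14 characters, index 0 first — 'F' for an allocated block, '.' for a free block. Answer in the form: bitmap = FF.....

bitmap = ..............

create(a): bitmap=F............. | a=[0]
append(a, 1): bitmap=FF............ | a=[0, 1]
create(c): bitmap=FFF........... | a=[0, 1] c=[2]
append(a, 2): bitmap=FFFFF......... | a=[0, 1, 3, 4] c=[2]
unlink(c): bitmap=FF.FF......... | a=[0, 1, 3, 4]
create(d): bitmap=FFFFF......... | a=[0, 1, 3, 4] d=[2]
unlink(a): bitmap=..F........... | d=[2]
create(c): bitmap=F.F........... | c=[0] d=[2]
unlink(c): bitmap=..F........... | d=[2]
create(c): bitmap=F.F........... | c=[0] d=[2]
unlink(c): bitmap=..F........... | d=[2]
unlink(d): bitmap=.............. | 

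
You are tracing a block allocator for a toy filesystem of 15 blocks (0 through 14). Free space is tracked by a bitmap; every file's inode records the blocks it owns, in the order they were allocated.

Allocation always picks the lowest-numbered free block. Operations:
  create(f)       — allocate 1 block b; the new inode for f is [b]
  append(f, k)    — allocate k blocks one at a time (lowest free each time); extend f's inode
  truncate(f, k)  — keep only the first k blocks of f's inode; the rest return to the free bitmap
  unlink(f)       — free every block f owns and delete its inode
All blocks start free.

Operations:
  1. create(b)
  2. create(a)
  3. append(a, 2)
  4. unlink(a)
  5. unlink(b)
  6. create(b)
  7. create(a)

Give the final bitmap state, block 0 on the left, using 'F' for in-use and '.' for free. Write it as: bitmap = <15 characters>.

[1] create(b) — b=0 (map F..............)
[2] create(a) — a=1 b=0 (map FF.............)
[3] append(a, 2) — a=1,2,3 b=0 (map FFFF...........)
[4] unlink(a) — b=0 (map F..............)
[5] unlink(b) —  (map ...............)
[6] create(b) — b=0 (map F..............)
[7] create(a) — a=1 b=0 (map FF.............)

bitmap = FF.............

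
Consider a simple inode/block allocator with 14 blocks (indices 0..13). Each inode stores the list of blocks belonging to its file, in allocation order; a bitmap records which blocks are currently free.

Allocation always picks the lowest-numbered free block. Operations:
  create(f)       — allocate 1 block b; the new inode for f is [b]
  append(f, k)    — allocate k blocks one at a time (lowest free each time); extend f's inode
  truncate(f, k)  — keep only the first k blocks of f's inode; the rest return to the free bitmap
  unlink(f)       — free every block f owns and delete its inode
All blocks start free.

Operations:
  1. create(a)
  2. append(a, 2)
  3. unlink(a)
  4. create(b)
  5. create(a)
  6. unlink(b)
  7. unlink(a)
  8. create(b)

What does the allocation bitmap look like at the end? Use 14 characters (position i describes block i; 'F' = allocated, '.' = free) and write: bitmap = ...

create(a): bitmap=F............. | a=[0]
append(a, 2): bitmap=FFF........... | a=[0, 1, 2]
unlink(a): bitmap=.............. | 
create(b): bitmap=F............. | b=[0]
create(a): bitmap=FF............ | a=[1] b=[0]
unlink(b): bitmap=.F............ | a=[1]
unlink(a): bitmap=.............. | 
create(b): bitmap=F............. | b=[0]

bitmap = F.............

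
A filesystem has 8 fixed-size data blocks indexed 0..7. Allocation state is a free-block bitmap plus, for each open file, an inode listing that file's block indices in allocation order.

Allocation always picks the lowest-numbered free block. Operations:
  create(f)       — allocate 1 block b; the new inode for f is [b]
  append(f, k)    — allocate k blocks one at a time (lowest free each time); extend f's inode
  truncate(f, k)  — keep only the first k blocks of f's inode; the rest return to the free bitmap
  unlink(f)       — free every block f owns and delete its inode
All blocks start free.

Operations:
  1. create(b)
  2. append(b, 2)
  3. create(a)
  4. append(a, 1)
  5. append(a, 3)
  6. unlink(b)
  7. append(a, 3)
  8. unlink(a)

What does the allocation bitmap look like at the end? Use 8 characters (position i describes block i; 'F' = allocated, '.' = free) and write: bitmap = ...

create(b): bitmap=F....... | b=[0]
append(b, 2): bitmap=FFF..... | b=[0, 1, 2]
create(a): bitmap=FFFF.... | a=[3] b=[0, 1, 2]
append(a, 1): bitmap=FFFFF... | a=[3, 4] b=[0, 1, 2]
append(a, 3): bitmap=FFFFFFFF | a=[3, 4, 5, 6, 7] b=[0, 1, 2]
unlink(b): bitmap=...FFFFF | a=[3, 4, 5, 6, 7]
append(a, 3): bitmap=FFFFFFFF | a=[3, 4, 5, 6, 7, 0, 1, 2]
unlink(a): bitmap=........ | 

bitmap = ........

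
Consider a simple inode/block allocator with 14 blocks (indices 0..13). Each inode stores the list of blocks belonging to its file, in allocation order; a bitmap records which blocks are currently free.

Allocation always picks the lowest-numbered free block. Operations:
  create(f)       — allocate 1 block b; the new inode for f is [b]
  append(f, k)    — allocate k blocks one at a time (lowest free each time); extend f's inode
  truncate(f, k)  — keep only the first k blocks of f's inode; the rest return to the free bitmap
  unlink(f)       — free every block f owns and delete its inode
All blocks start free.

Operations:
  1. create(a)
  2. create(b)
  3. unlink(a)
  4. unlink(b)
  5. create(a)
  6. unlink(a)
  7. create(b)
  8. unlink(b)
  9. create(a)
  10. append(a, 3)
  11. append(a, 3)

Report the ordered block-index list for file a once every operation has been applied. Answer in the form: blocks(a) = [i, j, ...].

blocks(a) = [0, 1, 2, 3, 4, 5, 6]

  1. create(a)  ⇒  F.............  {a→[0]}
  2. create(b)  ⇒  FF............  {a→[0]; b→[1]}
  3. unlink(a)  ⇒  .F............  {b→[1]}
  4. unlink(b)  ⇒  ..............  {}
  5. create(a)  ⇒  F.............  {a→[0]}
  6. unlink(a)  ⇒  ..............  {}
  7. create(b)  ⇒  F.............  {b→[0]}
  8. unlink(b)  ⇒  ..............  {}
  9. create(a)  ⇒  F.............  {a→[0]}
  10. append(a, 3)  ⇒  FFFF..........  {a→[0, 1, 2, 3]}
  11. append(a, 3)  ⇒  FFFFFFF.......  {a→[0, 1, 2, 3, 4, 5, 6]}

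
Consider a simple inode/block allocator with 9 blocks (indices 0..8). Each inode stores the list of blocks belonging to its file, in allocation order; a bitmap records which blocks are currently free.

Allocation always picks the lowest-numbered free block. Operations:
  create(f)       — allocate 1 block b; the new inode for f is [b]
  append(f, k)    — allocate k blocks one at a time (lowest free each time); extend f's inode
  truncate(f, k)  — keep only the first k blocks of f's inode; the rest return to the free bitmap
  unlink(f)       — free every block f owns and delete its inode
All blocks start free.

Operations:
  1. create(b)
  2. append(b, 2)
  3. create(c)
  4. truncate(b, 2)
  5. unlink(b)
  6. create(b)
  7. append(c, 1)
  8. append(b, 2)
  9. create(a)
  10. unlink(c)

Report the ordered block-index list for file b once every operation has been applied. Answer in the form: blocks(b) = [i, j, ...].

blocks(b) = [0, 2, 4]

[1] create(b) — b=0 (map F........)
[2] append(b, 2) — b=0,1,2 (map FFF......)
[3] create(c) — b=0,1,2 c=3 (map FFFF.....)
[4] truncate(b, 2) — b=0,1 c=3 (map FF.F.....)
[5] unlink(b) — c=3 (map ...F.....)
[6] create(b) — b=0 c=3 (map F..F.....)
[7] append(c, 1) — b=0 c=3,1 (map FF.F.....)
[8] append(b, 2) — b=0,2,4 c=3,1 (map FFFFF....)
[9] create(a) — a=5 b=0,2,4 c=3,1 (map FFFFFF...)
[10] unlink(c) — a=5 b=0,2,4 (map F.F.FF...)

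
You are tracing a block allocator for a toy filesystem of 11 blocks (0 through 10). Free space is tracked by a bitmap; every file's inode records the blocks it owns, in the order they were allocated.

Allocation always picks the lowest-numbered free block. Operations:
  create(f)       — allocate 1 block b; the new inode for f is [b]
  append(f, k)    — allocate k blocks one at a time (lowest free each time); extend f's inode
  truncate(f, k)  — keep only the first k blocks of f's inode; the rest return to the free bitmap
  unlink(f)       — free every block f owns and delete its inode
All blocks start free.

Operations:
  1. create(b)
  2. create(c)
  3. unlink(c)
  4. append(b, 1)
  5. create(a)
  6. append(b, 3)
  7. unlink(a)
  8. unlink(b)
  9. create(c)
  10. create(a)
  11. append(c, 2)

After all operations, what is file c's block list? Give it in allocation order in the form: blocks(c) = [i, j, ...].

[1] create(b) — b=0 (map F..........)
[2] create(c) — b=0 c=1 (map FF.........)
[3] unlink(c) — b=0 (map F..........)
[4] append(b, 1) — b=0,1 (map FF.........)
[5] create(a) — a=2 b=0,1 (map FFF........)
[6] append(b, 3) — a=2 b=0,1,3,4,5 (map FFFFFF.....)
[7] unlink(a) — b=0,1,3,4,5 (map FF.FFF.....)
[8] unlink(b) —  (map ...........)
[9] create(c) — c=0 (map F..........)
[10] create(a) — a=1 c=0 (map FF.........)
[11] append(c, 2) — a=1 c=0,2,3 (map FFFF.......)

blocks(c) = [0, 2, 3]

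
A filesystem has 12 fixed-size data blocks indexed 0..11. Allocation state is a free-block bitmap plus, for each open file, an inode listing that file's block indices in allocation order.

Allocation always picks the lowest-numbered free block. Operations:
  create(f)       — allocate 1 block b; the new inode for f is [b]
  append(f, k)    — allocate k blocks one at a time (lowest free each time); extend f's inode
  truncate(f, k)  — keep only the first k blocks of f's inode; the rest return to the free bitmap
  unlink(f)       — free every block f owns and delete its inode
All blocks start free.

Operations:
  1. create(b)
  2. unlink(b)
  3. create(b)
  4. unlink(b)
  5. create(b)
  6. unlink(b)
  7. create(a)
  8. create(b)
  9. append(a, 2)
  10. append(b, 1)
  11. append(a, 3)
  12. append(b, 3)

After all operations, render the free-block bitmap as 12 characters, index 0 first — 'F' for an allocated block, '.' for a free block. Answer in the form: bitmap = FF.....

bitmap = FFFFFFFFFFF.

create(b): bitmap=F........... | b=[0]
unlink(b): bitmap=............ | 
create(b): bitmap=F........... | b=[0]
unlink(b): bitmap=............ | 
create(b): bitmap=F........... | b=[0]
unlink(b): bitmap=............ | 
create(a): bitmap=F........... | a=[0]
create(b): bitmap=FF.......... | a=[0] b=[1]
append(a, 2): bitmap=FFFF........ | a=[0, 2, 3] b=[1]
append(b, 1): bitmap=FFFFF....... | a=[0, 2, 3] b=[1, 4]
append(a, 3): bitmap=FFFFFFFF.... | a=[0, 2, 3, 5, 6, 7] b=[1, 4]
append(b, 3): bitmap=FFFFFFFFFFF. | a=[0, 2, 3, 5, 6, 7] b=[1, 4, 8, 9, 10]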